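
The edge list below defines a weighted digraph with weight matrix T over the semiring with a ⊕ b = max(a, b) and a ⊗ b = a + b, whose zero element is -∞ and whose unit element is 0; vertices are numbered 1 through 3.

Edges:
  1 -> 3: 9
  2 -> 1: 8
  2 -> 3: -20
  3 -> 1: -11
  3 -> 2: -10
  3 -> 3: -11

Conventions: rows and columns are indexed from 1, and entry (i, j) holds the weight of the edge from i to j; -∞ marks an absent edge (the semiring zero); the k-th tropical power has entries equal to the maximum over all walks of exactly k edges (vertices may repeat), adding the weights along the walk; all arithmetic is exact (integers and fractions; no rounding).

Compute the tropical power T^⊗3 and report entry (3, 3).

T^⊗2:
  [-2, -1, -2]
  [-31, -30, 17]
  [-2, -21, -2]
T^⊗3:
  [7, -12, 7]
  [6, 7, 6]
  [-13, -12, 7]
Key observation: the optimum is the walk 3->2->1->3, with weight (-10) + 8 + 9 = 7.
Optimal value attained by: walk 3->2->1->3.
Answer: (T^⊗3)[3][3] = 7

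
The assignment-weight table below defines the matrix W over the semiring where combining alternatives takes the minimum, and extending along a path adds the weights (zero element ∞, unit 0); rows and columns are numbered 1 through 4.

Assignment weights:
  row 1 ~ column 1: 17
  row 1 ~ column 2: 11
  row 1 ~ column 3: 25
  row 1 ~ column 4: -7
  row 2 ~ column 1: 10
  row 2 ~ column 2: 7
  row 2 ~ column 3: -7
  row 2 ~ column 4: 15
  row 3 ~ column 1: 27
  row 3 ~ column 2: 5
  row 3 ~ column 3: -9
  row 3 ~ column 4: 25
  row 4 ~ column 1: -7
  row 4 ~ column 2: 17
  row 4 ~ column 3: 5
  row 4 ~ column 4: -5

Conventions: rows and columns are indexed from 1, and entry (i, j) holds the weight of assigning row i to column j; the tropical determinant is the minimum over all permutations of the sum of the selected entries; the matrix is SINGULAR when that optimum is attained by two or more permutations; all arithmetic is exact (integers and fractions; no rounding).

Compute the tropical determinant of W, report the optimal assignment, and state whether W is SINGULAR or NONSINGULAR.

σ = (1, 2, 3, 4): 17 + 7 + (-9) + (-5) = 10
σ = (1, 2, 4, 3): 17 + 7 + 25 + 5 = 54
σ = (1, 3, 2, 4): 17 + (-7) + 5 + (-5) = 10
σ = (1, 3, 4, 2): 17 + (-7) + 25 + 17 = 52
σ = (1, 4, 2, 3): 17 + 15 + 5 + 5 = 42
σ = (1, 4, 3, 2): 17 + 15 + (-9) + 17 = 40
σ = (2, 1, 3, 4): 11 + 10 + (-9) + (-5) = 7
σ = (2, 1, 4, 3): 11 + 10 + 25 + 5 = 51
σ = (2, 3, 1, 4): 11 + (-7) + 27 + (-5) = 26
σ = (2, 3, 4, 1): 11 + (-7) + 25 + (-7) = 22
σ = (2, 4, 1, 3): 11 + 15 + 27 + 5 = 58
σ = (2, 4, 3, 1): 11 + 15 + (-9) + (-7) = 10
σ = (3, 1, 2, 4): 25 + 10 + 5 + (-5) = 35
σ = (3, 1, 4, 2): 25 + 10 + 25 + 17 = 77
σ = (3, 2, 1, 4): 25 + 7 + 27 + (-5) = 54
σ = (3, 2, 4, 1): 25 + 7 + 25 + (-7) = 50
σ = (3, 4, 1, 2): 25 + 15 + 27 + 17 = 84
σ = (3, 4, 2, 1): 25 + 15 + 5 + (-7) = 38
σ = (4, 1, 2, 3): (-7) + 10 + 5 + 5 = 13
σ = (4, 1, 3, 2): (-7) + 10 + (-9) + 17 = 11
σ = (4, 2, 1, 3): (-7) + 7 + 27 + 5 = 32
σ = (4, 2, 3, 1): (-7) + 7 + (-9) + (-7) = -16
σ = (4, 3, 1, 2): (-7) + (-7) + 27 + 17 = 30
σ = (4, 3, 2, 1): (-7) + (-7) + 5 + (-7) = -16
Optimal value attained by: σ = (4, 2, 3, 1).
Answer: det⊕(W) = -16; verdict: SINGULAR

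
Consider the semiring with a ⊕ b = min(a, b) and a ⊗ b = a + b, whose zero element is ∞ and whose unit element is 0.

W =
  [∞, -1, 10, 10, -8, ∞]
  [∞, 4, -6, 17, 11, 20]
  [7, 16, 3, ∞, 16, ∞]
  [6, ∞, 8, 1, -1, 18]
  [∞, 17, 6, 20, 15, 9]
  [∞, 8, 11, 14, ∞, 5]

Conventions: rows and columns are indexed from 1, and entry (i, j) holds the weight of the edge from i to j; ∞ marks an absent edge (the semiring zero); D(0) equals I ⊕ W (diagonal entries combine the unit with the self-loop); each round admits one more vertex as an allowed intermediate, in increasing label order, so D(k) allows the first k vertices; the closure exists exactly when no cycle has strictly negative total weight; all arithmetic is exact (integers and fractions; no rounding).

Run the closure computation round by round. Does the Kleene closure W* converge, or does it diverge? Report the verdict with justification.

D(0):
  [0, -1, 10, 10, -8, ∞]
  [∞, 0, -6, 17, 11, 20]
  [7, 16, 0, ∞, 16, ∞]
  [6, ∞, 8, 0, -1, 18]
  [∞, 17, 6, 20, 0, 9]
  [∞, 8, 11, 14, ∞, 0]
D(1):
  [0, -1, 10, 10, -8, ∞]
  [∞, 0, -6, 17, 11, 20]
  [7, 6, 0, 17, -1, ∞]
  [6, 5, 8, 0, -2, 18]
  [∞, 17, 6, 20, 0, 9]
  [∞, 8, 11, 14, ∞, 0]
D(2):
  [0, -1, -7, 10, -8, 19]
  [∞, 0, -6, 17, 11, 20]
  [7, 6, 0, 17, -1, 26]
  [6, 5, -1, 0, -2, 18]
  [∞, 17, 6, 20, 0, 9]
  [∞, 8, 2, 14, 19, 0]
D(3):
  [0, -1, -7, 10, -8, 19]
  [1, 0, -6, 11, -7, 20]
  [7, 6, 0, 17, -1, 26]
  [6, 5, -1, 0, -2, 18]
  [13, 12, 6, 20, 0, 9]
  [9, 8, 2, 14, 1, 0]
D(4):
  [0, -1, -7, 10, -8, 19]
  [1, 0, -6, 11, -7, 20]
  [7, 6, 0, 17, -1, 26]
  [6, 5, -1, 0, -2, 18]
  [13, 12, 6, 20, 0, 9]
  [9, 8, 2, 14, 1, 0]
D(5):
  [0, -1, -7, 10, -8, 1]
  [1, 0, -6, 11, -7, 2]
  [7, 6, 0, 17, -1, 8]
  [6, 5, -1, 0, -2, 7]
  [13, 12, 6, 20, 0, 9]
  [9, 8, 2, 14, 1, 0]
D(6):
  [0, -1, -7, 10, -8, 1]
  [1, 0, -6, 11, -7, 2]
  [7, 6, 0, 17, -1, 8]
  [6, 5, -1, 0, -2, 7]
  [13, 12, 6, 20, 0, 9]
  [9, 8, 2, 14, 1, 0]
Key observation: every diagonal entry stays at the unit through all rounds, so no improving cycle exists.
Answer: CONVERGES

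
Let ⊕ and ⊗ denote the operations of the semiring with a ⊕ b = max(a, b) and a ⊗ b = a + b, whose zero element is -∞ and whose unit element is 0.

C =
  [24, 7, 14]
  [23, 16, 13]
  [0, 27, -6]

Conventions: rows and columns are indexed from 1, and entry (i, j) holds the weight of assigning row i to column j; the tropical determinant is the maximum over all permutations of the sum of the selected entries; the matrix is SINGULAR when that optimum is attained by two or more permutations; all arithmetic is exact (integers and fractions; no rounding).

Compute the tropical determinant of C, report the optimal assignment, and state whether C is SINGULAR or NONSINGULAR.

σ = (1, 2, 3): 24 + 16 + (-6) = 34
σ = (1, 3, 2): 24 + 13 + 27 = 64
σ = (2, 1, 3): 7 + 23 + (-6) = 24
σ = (2, 3, 1): 7 + 13 + 0 = 20
σ = (3, 1, 2): 14 + 23 + 27 = 64
σ = (3, 2, 1): 14 + 16 + 0 = 30
Optimal value attained by: σ = (1, 3, 2).
Answer: det⊕(C) = 64; verdict: SINGULAR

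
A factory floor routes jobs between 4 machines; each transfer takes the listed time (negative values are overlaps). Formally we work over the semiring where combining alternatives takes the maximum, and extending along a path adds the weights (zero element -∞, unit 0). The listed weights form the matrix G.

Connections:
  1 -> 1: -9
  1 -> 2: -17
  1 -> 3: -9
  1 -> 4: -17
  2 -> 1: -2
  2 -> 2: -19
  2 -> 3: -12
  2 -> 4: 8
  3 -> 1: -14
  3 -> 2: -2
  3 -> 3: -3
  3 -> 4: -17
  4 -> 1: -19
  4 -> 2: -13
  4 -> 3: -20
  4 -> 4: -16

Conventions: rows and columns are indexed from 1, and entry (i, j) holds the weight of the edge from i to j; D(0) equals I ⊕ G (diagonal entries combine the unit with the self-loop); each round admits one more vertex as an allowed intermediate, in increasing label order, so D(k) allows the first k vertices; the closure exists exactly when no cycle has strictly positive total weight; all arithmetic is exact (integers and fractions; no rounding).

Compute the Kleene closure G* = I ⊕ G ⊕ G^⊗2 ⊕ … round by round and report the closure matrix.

D(0):
  [0, -17, -9, -17]
  [-2, 0, -12, 8]
  [-14, -2, 0, -17]
  [-19, -13, -20, 0]
D(1):
  [0, -17, -9, -17]
  [-2, 0, -11, 8]
  [-14, -2, 0, -17]
  [-19, -13, -20, 0]
D(2):
  [0, -17, -9, -9]
  [-2, 0, -11, 8]
  [-4, -2, 0, 6]
  [-15, -13, -20, 0]
D(3):
  [0, -11, -9, -3]
  [-2, 0, -11, 8]
  [-4, -2, 0, 6]
  [-15, -13, -20, 0]
D(4):
  [0, -11, -9, -3]
  [-2, 0, -11, 8]
  [-4, -2, 0, 6]
  [-15, -13, -20, 0]
Answer: G* = [[0, -11, -9, -3], [-2, 0, -11, 8], [-4, -2, 0, 6], [-15, -13, -20, 0]]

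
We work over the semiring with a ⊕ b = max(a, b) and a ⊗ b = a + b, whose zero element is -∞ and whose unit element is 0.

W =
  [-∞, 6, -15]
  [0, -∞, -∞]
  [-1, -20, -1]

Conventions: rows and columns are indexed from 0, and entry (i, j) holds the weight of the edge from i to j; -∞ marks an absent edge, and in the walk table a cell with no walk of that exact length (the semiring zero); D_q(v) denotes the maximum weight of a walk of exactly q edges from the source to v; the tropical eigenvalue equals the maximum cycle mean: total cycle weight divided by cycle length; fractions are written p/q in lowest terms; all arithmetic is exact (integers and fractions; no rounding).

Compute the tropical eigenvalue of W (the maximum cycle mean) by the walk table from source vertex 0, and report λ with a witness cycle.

q=0: [0, -∞, -∞]
q=1: [-∞, 6, -15]
q=2: [6, -35, -16]
q=3: [-17, 12, -9]
Optimal cycle mean attained by: cycle 0->1->0, total 6 + 0, length 2.
Answer: λ = 3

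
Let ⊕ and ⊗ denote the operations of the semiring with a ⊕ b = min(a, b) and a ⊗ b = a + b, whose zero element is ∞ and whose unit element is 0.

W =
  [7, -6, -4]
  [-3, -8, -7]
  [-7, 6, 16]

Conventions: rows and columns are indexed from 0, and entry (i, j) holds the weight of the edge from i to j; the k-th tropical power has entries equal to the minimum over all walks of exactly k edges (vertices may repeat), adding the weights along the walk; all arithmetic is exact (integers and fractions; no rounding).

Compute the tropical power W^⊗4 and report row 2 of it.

W^⊗2:
  [-11, -14, -13]
  [-14, -16, -15]
  [0, -13, -11]
W^⊗3:
  [-20, -22, -21]
  [-22, -24, -23]
  [-18, -21, -20]
W^⊗4:
  [-28, -30, -29]
  [-30, -32, -31]
  [-27, -29, -28]
Answer: row 2 of W^⊗4 = [-27, -29, -28]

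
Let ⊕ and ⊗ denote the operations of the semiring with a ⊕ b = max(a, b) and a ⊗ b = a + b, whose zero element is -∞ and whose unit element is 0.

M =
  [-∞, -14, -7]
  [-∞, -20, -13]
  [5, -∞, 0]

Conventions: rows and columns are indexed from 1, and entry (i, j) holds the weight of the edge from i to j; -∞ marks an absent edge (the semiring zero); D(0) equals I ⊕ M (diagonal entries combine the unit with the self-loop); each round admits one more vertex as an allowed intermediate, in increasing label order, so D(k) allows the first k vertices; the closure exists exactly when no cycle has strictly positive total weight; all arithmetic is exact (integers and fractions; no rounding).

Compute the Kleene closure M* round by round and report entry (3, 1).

D(0):
  [0, -14, -7]
  [-∞, 0, -13]
  [5, -∞, 0]
D(1):
  [0, -14, -7]
  [-∞, 0, -13]
  [5, -9, 0]
D(2):
  [0, -14, -7]
  [-∞, 0, -13]
  [5, -9, 0]
D(3):
  [0, -14, -7]
  [-8, 0, -13]
  [5, -9, 0]
Answer: M*[3][1] = 5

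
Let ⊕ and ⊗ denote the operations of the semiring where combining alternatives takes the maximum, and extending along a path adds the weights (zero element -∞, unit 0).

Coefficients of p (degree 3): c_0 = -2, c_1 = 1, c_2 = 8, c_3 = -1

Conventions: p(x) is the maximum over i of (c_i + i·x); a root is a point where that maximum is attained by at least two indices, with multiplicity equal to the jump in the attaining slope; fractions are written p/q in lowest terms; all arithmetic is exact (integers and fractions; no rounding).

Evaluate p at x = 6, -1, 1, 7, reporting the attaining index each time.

p(6) = max(-2+0·6=-2, 1+1·6=7, 8+2·6=20, -1+3·6=17) = 20 (attained by i=2)
p(-1) = max(-2+0·(-1)=-2, 1+1·(-1)=0, 8+2·(-1)=6, -1+3·(-1)=-4) = 6 (attained by i=2)
p(1) = max(-2+0·1=-2, 1+1·1=2, 8+2·1=10, -1+3·1=2) = 10 (attained by i=2)
p(7) = max(-2+0·7=-2, 1+1·7=8, 8+2·7=22, -1+3·7=20) = 22 (attained by i=2)
Answer: p(6) = 20; p(-1) = 6; p(1) = 10; p(7) = 22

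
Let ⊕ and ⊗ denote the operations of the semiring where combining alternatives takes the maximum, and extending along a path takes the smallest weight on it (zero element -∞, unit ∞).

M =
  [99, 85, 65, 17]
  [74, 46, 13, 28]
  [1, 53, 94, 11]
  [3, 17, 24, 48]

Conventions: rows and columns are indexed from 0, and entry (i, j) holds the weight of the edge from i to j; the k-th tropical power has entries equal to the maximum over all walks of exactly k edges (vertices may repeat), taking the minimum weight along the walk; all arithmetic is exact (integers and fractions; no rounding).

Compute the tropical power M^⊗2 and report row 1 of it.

M^⊗2:
  [99, 85, 65, 28]
  [74, 74, 65, 28]
  [53, 53, 94, 28]
  [17, 24, 24, 48]
Answer: row 1 of M^⊗2 = [74, 74, 65, 28]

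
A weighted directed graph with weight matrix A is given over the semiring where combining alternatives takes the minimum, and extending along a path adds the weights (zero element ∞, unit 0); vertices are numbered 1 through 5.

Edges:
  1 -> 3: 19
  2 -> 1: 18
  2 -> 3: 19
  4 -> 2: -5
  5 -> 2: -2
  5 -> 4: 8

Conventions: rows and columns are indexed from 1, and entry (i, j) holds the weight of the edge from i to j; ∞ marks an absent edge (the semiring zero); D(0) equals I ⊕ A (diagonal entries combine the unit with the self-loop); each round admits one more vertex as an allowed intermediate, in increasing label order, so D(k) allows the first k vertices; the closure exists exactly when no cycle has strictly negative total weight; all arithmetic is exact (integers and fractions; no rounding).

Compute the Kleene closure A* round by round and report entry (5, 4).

D(0):
  [0, ∞, 19, ∞, ∞]
  [18, 0, 19, ∞, ∞]
  [∞, ∞, 0, ∞, ∞]
  [∞, -5, ∞, 0, ∞]
  [∞, -2, ∞, 8, 0]
D(1):
  [0, ∞, 19, ∞, ∞]
  [18, 0, 19, ∞, ∞]
  [∞, ∞, 0, ∞, ∞]
  [∞, -5, ∞, 0, ∞]
  [∞, -2, ∞, 8, 0]
D(2):
  [0, ∞, 19, ∞, ∞]
  [18, 0, 19, ∞, ∞]
  [∞, ∞, 0, ∞, ∞]
  [13, -5, 14, 0, ∞]
  [16, -2, 17, 8, 0]
D(3):
  [0, ∞, 19, ∞, ∞]
  [18, 0, 19, ∞, ∞]
  [∞, ∞, 0, ∞, ∞]
  [13, -5, 14, 0, ∞]
  [16, -2, 17, 8, 0]
D(4):
  [0, ∞, 19, ∞, ∞]
  [18, 0, 19, ∞, ∞]
  [∞, ∞, 0, ∞, ∞]
  [13, -5, 14, 0, ∞]
  [16, -2, 17, 8, 0]
D(5):
  [0, ∞, 19, ∞, ∞]
  [18, 0, 19, ∞, ∞]
  [∞, ∞, 0, ∞, ∞]
  [13, -5, 14, 0, ∞]
  [16, -2, 17, 8, 0]
Answer: A*[5][4] = 8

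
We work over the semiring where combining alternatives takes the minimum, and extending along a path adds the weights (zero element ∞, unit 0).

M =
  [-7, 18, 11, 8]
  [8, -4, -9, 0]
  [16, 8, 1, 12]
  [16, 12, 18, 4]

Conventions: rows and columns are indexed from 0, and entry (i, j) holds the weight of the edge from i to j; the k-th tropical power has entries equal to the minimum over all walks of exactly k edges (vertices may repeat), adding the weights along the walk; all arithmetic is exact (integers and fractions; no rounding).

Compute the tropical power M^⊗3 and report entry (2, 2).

M^⊗2:
  [-14, 11, 4, 1]
  [1, -8, -13, -4]
  [9, 4, -1, 8]
  [9, 8, 3, 8]
M^⊗3:
  [-21, 4, -3, -6]
  [-6, -12, -17, -8]
  [2, 0, -5, 4]
  [2, 4, -1, 8]
Key observation: the optimum is the walk 2->1->1->2, with weight 8 + (-4) + (-9) = -5.
Optimal value attained by: walk 2->1->1->2.
Answer: (M^⊗3)[2][2] = -5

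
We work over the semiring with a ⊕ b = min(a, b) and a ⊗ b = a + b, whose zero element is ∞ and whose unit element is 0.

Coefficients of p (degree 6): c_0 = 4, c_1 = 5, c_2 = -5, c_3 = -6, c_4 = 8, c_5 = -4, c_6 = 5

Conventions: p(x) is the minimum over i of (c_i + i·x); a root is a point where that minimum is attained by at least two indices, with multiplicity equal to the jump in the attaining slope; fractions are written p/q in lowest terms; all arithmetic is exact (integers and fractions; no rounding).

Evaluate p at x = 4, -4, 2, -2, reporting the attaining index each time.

p(4) = min(4+0·4=4, 5+1·4=9, -5+2·4=3, -6+3·4=6, 8+4·4=24, -4+5·4=16, 5+6·4=29) = 3 (attained by i=2)
p(-4) = min(4+0·(-4)=4, 5+1·(-4)=1, -5+2·(-4)=-13, -6+3·(-4)=-18, 8+4·(-4)=-8, -4+5·(-4)=-24, 5+6·(-4)=-19) = -24 (attained by i=5)
p(2) = min(4+0·2=4, 5+1·2=7, -5+2·2=-1, -6+3·2=0, 8+4·2=16, -4+5·2=6, 5+6·2=17) = -1 (attained by i=2)
p(-2) = min(4+0·(-2)=4, 5+1·(-2)=3, -5+2·(-2)=-9, -6+3·(-2)=-12, 8+4·(-2)=0, -4+5·(-2)=-14, 5+6·(-2)=-7) = -14 (attained by i=5)
Answer: p(4) = 3; p(-4) = -24; p(2) = -1; p(-2) = -14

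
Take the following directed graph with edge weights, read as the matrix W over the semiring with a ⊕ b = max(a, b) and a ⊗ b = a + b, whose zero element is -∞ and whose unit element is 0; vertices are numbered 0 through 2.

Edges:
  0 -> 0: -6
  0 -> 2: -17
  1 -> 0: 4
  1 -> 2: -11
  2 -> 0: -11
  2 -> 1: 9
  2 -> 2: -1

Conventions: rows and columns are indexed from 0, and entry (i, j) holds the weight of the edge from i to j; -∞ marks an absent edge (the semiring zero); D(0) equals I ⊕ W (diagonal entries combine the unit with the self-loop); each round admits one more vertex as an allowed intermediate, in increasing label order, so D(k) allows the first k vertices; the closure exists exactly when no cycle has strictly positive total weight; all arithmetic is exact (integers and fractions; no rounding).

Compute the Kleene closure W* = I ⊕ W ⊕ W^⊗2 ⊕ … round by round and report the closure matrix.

D(0):
  [0, -∞, -17]
  [4, 0, -11]
  [-11, 9, 0]
D(1):
  [0, -∞, -17]
  [4, 0, -11]
  [-11, 9, 0]
D(2):
  [0, -∞, -17]
  [4, 0, -11]
  [13, 9, 0]
D(3):
  [0, -8, -17]
  [4, 0, -11]
  [13, 9, 0]
Answer: W* = [[0, -8, -17], [4, 0, -11], [13, 9, 0]]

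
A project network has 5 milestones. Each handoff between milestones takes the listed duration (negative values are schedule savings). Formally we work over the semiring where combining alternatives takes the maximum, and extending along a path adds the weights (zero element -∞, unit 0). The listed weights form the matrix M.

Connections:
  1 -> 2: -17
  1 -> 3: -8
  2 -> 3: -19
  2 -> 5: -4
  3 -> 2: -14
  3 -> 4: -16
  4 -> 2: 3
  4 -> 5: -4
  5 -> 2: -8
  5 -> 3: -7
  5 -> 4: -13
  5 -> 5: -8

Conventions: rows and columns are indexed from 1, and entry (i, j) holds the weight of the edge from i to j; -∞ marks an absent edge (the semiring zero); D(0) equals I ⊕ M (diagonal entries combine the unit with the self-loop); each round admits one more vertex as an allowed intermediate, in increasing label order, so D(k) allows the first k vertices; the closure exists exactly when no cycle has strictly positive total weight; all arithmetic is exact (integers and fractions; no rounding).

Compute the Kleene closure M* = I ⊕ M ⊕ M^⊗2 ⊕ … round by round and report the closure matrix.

D(0):
  [0, -17, -8, -∞, -∞]
  [-∞, 0, -19, -∞, -4]
  [-∞, -14, 0, -16, -∞]
  [-∞, 3, -∞, 0, -4]
  [-∞, -8, -7, -13, 0]
D(1):
  [0, -17, -8, -∞, -∞]
  [-∞, 0, -19, -∞, -4]
  [-∞, -14, 0, -16, -∞]
  [-∞, 3, -∞, 0, -4]
  [-∞, -8, -7, -13, 0]
D(2):
  [0, -17, -8, -∞, -21]
  [-∞, 0, -19, -∞, -4]
  [-∞, -14, 0, -16, -18]
  [-∞, 3, -16, 0, -1]
  [-∞, -8, -7, -13, 0]
D(3):
  [0, -17, -8, -24, -21]
  [-∞, 0, -19, -35, -4]
  [-∞, -14, 0, -16, -18]
  [-∞, 3, -16, 0, -1]
  [-∞, -8, -7, -13, 0]
D(4):
  [0, -17, -8, -24, -21]
  [-∞, 0, -19, -35, -4]
  [-∞, -13, 0, -16, -17]
  [-∞, 3, -16, 0, -1]
  [-∞, -8, -7, -13, 0]
D(5):
  [0, -17, -8, -24, -21]
  [-∞, 0, -11, -17, -4]
  [-∞, -13, 0, -16, -17]
  [-∞, 3, -8, 0, -1]
  [-∞, -8, -7, -13, 0]
Answer: M* = [[0, -17, -8, -24, -21], [-∞, 0, -11, -17, -4], [-∞, -13, 0, -16, -17], [-∞, 3, -8, 0, -1], [-∞, -8, -7, -13, 0]]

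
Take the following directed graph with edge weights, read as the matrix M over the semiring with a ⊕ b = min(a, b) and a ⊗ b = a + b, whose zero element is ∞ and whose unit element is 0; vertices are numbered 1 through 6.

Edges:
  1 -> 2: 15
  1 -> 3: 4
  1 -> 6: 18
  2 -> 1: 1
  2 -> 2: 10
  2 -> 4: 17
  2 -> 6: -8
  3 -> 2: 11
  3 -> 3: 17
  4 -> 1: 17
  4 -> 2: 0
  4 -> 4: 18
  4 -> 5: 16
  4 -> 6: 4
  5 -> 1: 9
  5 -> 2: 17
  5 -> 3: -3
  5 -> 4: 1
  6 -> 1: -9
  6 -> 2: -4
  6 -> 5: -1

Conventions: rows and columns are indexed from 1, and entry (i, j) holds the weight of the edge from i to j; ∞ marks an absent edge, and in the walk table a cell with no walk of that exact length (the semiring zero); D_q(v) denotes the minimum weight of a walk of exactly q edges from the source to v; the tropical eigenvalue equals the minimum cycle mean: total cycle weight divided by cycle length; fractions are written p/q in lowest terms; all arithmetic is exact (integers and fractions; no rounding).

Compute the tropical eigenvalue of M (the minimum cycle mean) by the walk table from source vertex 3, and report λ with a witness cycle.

q=0: [∞, ∞, 0, ∞, ∞, ∞]
q=1: [∞, 11, 17, ∞, ∞, ∞]
q=2: [12, 21, 34, 28, ∞, 3]
q=3: [-6, -1, 16, 38, 2, 13]
q=4: [0, 9, -2, 3, 12, -9]
q=5: [-18, -13, 4, 13, -10, 1]
q=6: [-12, -3, -14, -9, 0, -21]
Optimal cycle mean attained by: cycle 2->6->2, total (-8) + (-4), length 2.
Answer: λ = -6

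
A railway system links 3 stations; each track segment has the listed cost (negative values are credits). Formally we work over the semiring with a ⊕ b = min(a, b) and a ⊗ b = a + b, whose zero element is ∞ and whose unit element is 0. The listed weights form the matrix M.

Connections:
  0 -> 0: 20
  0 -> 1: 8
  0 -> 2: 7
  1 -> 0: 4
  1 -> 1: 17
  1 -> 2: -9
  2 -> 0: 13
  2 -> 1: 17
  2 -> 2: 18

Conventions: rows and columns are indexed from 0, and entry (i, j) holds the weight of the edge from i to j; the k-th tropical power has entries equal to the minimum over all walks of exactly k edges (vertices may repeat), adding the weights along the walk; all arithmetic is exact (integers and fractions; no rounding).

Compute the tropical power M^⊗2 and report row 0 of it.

M^⊗2:
  [12, 24, -1]
  [4, 8, 8]
  [21, 21, 8]
Answer: row 0 of M^⊗2 = [12, 24, -1]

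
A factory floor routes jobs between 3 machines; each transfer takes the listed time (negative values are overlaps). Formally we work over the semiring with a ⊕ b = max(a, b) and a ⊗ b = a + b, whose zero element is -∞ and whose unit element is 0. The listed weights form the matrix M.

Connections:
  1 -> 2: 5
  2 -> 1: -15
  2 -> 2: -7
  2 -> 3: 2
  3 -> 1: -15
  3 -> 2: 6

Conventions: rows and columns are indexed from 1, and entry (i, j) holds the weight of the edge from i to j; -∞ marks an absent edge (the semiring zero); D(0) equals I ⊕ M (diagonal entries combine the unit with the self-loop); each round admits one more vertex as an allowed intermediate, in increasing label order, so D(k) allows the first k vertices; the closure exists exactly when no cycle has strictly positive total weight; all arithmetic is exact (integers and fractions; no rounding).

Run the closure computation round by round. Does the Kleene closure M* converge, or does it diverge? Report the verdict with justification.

D(0):
  [0, 5, -∞]
  [-15, 0, 2]
  [-15, 6, 0]
D(1):
  [0, 5, -∞]
  [-15, 0, 2]
  [-15, 6, 0]
Detection: at round 2, diagonal entry (3, 3) turns strictly positive.
Key observation: the cycle 3->2->3 has total weight 6 + 2, which is strictly positive.
Answer: DIVERGES — positive cycle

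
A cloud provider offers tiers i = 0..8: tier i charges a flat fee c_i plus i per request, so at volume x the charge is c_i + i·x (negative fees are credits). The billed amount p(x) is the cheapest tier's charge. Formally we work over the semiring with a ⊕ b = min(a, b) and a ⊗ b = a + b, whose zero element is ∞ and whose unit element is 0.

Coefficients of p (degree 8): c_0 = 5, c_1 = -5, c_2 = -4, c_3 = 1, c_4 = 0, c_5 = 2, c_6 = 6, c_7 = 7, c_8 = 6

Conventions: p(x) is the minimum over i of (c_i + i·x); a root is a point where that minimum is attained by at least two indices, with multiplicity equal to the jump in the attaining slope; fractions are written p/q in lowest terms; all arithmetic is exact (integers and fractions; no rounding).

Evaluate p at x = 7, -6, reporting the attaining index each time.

p(7) = min(5+0·7=5, -5+1·7=2, -4+2·7=10, 1+3·7=22, 0+4·7=28, 2+5·7=37, 6+6·7=48, 7+7·7=56, 6+8·7=62) = 2 (attained by i=1)
p(-6) = min(5+0·(-6)=5, -5+1·(-6)=-11, -4+2·(-6)=-16, 1+3·(-6)=-17, 0+4·(-6)=-24, 2+5·(-6)=-28, 6+6·(-6)=-30, 7+7·(-6)=-35, 6+8·(-6)=-42) = -42 (attained by i=8)
Answer: p(7) = 2; p(-6) = -42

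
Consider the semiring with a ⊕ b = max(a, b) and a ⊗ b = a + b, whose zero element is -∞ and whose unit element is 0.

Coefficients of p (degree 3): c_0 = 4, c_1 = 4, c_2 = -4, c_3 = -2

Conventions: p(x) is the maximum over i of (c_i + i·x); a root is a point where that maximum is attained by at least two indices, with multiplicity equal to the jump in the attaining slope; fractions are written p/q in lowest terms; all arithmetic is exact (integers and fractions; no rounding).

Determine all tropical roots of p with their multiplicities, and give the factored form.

hull edge (i=0, c=4) to (i=1, c=4): slope 0, span 1
hull edge (i=1, c=4) to (i=3, c=-2): slope -3, span 2
Factored form: p(x) = -2 ⊗ (x ⊕ 0) ⊗ (x ⊕ 3) ⊗ (x ⊕ 3)
Answer: roots = 0 (mult 1), 3 (mult 2)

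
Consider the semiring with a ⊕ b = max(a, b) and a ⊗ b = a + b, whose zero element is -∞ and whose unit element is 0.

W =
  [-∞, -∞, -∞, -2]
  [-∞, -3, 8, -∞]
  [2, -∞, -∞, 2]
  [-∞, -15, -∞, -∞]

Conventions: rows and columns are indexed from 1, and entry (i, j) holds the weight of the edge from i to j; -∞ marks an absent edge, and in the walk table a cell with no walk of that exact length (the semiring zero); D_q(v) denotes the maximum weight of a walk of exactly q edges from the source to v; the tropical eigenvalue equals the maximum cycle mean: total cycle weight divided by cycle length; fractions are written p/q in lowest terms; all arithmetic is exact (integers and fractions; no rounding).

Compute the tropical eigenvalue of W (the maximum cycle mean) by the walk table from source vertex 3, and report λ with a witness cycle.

q=0: [-∞, -∞, 0, -∞]
q=1: [2, -∞, -∞, 2]
q=2: [-∞, -13, -∞, 0]
q=3: [-∞, -15, -5, -∞]
q=4: [-3, -18, -7, -3]
Optimal cycle mean attained by: cycle 2->3->4->2, total 8 + 2 + (-15), length 3.
Answer: λ = -5/3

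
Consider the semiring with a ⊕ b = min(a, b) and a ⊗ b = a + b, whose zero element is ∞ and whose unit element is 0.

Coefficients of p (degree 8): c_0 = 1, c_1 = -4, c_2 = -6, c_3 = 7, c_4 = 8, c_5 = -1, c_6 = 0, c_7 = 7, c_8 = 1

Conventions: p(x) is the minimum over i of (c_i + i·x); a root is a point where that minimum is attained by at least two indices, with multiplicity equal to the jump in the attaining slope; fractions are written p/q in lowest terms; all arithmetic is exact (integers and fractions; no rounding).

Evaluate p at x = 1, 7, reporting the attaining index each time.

p(1) = min(1+0·1=1, -4+1·1=-3, -6+2·1=-4, 7+3·1=10, 8+4·1=12, -1+5·1=4, 0+6·1=6, 7+7·1=14, 1+8·1=9) = -4 (attained by i=2)
p(7) = min(1+0·7=1, -4+1·7=3, -6+2·7=8, 7+3·7=28, 8+4·7=36, -1+5·7=34, 0+6·7=42, 7+7·7=56, 1+8·7=57) = 1 (attained by i=0)
Answer: p(1) = -4; p(7) = 1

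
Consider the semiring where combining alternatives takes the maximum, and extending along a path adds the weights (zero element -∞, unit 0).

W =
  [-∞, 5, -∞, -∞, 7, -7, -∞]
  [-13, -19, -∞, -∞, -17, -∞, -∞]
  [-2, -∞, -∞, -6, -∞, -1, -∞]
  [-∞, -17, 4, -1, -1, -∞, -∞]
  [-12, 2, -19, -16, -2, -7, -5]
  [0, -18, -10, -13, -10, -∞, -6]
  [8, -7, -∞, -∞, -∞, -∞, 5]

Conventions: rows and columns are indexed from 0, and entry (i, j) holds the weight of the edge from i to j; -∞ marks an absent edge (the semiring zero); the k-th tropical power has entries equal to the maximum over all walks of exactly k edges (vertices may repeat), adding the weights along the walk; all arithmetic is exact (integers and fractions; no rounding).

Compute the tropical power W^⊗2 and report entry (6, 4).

W^⊗2:
  [-5, 9, -12, -9, 5, 0, 2]
  [-29, -8, -36, -33, -6, -20, -22]
  [-1, 3, -2, -7, 5, -9, -7]
  [2, 1, 3, -2, -2, 3, -6]
  [3, 0, -12, -17, -4, -9, 0]
  [2, 5, -9, -14, 7, -7, -1]
  [13, 13, -∞, -∞, 15, 1, 10]
Key observation: the optimum is the walk 6->0->4, with weight 8 + 7 = 15.
Optimal value attained by: walk 6->0->4.
Answer: (W^⊗2)[6][4] = 15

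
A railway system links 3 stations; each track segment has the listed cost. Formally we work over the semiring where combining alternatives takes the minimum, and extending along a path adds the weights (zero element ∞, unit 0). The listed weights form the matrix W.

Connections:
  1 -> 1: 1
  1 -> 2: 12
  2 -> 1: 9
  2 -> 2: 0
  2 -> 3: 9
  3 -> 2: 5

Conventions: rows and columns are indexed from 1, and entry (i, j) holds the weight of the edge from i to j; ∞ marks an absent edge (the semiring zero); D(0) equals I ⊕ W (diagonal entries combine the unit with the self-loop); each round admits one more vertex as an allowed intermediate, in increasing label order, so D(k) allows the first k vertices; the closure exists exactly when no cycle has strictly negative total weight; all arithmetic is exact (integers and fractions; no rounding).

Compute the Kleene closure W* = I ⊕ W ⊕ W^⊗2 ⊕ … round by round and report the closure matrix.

D(0):
  [0, 12, ∞]
  [9, 0, 9]
  [∞, 5, 0]
D(1):
  [0, 12, ∞]
  [9, 0, 9]
  [∞, 5, 0]
D(2):
  [0, 12, 21]
  [9, 0, 9]
  [14, 5, 0]
D(3):
  [0, 12, 21]
  [9, 0, 9]
  [14, 5, 0]
Answer: W* = [[0, 12, 21], [9, 0, 9], [14, 5, 0]]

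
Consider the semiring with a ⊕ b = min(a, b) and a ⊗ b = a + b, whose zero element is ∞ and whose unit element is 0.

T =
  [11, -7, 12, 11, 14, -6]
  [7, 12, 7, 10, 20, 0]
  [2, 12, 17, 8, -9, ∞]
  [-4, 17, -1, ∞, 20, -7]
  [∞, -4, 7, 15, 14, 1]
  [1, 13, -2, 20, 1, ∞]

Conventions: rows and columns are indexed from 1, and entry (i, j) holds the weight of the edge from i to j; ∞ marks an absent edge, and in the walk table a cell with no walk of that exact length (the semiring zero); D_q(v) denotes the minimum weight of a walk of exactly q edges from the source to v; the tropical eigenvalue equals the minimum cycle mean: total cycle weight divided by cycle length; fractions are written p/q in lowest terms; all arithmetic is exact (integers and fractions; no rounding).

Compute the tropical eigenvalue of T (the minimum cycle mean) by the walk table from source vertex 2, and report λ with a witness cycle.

q=0: [∞, 0, ∞, ∞, ∞, ∞]
q=1: [7, 12, 7, 10, 20, 0]
q=2: [1, 0, -2, 15, -2, 1]
q=3: [0, -6, -1, 6, -11, -5]
q=4: [-4, -15, -7, 4, -10, -10]
q=5: [-9, -14, -12, -5, -16, -15]
q=6: [-14, -20, -17, -4, -21, -15]
Optimal cycle mean attained by: cycle 2->6->3->5->2, total 0 + (-2) + (-9) + (-4), length 4.
Answer: λ = -15/4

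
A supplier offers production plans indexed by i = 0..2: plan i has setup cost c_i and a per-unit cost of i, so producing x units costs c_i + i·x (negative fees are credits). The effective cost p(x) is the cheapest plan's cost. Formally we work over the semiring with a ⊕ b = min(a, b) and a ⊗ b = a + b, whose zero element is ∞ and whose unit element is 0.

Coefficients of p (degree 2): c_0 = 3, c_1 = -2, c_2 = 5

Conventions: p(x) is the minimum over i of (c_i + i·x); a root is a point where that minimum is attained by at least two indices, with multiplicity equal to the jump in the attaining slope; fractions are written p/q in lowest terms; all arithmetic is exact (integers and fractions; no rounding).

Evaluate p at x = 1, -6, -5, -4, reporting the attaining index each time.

p(1) = min(3+0·1=3, -2+1·1=-1, 5+2·1=7) = -1 (attained by i=1)
p(-6) = min(3+0·(-6)=3, -2+1·(-6)=-8, 5+2·(-6)=-7) = -8 (attained by i=1)
p(-5) = min(3+0·(-5)=3, -2+1·(-5)=-7, 5+2·(-5)=-5) = -7 (attained by i=1)
p(-4) = min(3+0·(-4)=3, -2+1·(-4)=-6, 5+2·(-4)=-3) = -6 (attained by i=1)
Answer: p(1) = -1; p(-6) = -8; p(-5) = -7; p(-4) = -6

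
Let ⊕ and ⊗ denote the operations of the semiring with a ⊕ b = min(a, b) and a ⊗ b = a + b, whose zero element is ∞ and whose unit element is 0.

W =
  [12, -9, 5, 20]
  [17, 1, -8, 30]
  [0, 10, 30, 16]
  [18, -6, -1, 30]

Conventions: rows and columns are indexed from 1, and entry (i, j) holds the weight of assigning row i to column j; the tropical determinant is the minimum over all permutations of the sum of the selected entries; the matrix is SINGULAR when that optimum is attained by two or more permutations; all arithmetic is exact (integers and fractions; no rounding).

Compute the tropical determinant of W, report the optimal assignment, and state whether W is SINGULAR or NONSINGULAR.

σ = (1, 2, 3, 4): 12 + 1 + 30 + 30 = 73
σ = (1, 2, 4, 3): 12 + 1 + 16 + (-1) = 28
σ = (1, 3, 2, 4): 12 + (-8) + 10 + 30 = 44
σ = (1, 3, 4, 2): 12 + (-8) + 16 + (-6) = 14
σ = (1, 4, 2, 3): 12 + 30 + 10 + (-1) = 51
σ = (1, 4, 3, 2): 12 + 30 + 30 + (-6) = 66
σ = (2, 1, 3, 4): (-9) + 17 + 30 + 30 = 68
σ = (2, 1, 4, 3): (-9) + 17 + 16 + (-1) = 23
σ = (2, 3, 1, 4): (-9) + (-8) + 0 + 30 = 13
σ = (2, 3, 4, 1): (-9) + (-8) + 16 + 18 = 17
σ = (2, 4, 1, 3): (-9) + 30 + 0 + (-1) = 20
σ = (2, 4, 3, 1): (-9) + 30 + 30 + 18 = 69
σ = (3, 1, 2, 4): 5 + 17 + 10 + 30 = 62
σ = (3, 1, 4, 2): 5 + 17 + 16 + (-6) = 32
σ = (3, 2, 1, 4): 5 + 1 + 0 + 30 = 36
σ = (3, 2, 4, 1): 5 + 1 + 16 + 18 = 40
σ = (3, 4, 1, 2): 5 + 30 + 0 + (-6) = 29
σ = (3, 4, 2, 1): 5 + 30 + 10 + 18 = 63
σ = (4, 1, 2, 3): 20 + 17 + 10 + (-1) = 46
σ = (4, 1, 3, 2): 20 + 17 + 30 + (-6) = 61
σ = (4, 2, 1, 3): 20 + 1 + 0 + (-1) = 20
σ = (4, 2, 3, 1): 20 + 1 + 30 + 18 = 69
σ = (4, 3, 1, 2): 20 + (-8) + 0 + (-6) = 6
σ = (4, 3, 2, 1): 20 + (-8) + 10 + 18 = 40
Optimal value attained by: σ = (4, 3, 1, 2).
Answer: det⊕(W) = 6; verdict: NONSINGULAR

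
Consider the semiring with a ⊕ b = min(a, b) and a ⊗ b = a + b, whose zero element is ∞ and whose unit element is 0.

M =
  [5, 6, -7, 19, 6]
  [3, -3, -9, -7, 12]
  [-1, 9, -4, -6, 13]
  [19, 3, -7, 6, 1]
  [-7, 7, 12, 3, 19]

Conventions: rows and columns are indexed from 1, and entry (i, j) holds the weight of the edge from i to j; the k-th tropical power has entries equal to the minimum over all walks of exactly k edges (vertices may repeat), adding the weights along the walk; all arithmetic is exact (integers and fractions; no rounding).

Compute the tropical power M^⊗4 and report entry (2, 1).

M^⊗2:
  [-8, 2, -11, -13, 6]
  [-10, -6, -14, -15, -6]
  [-5, -3, -13, -10, -5]
  [-8, 0, -11, -13, 6]
  [-2, -1, -14, 0, -1]
M^⊗3:
  [-12, -10, -20, -17, -12]
  [-15, -12, -22, -20, -14]
  [-14, -7, -17, -19, -9]
  [-12, -10, -20, -17, -12]
  [-15, -5, -18, -20, -1]
M^⊗4:
  [-21, -14, -24, -26, -16]
  [-23, -17, -27, -28, -19]
  [-18, -16, -26, -23, -18]
  [-21, -14, -24, -26, -16]
  [-19, -17, -27, -24, -19]
Key observation: the optimum is the walk 2->3->4->3->1, with weight (-9) + (-6) + (-7) + (-1) = -23.
Optimal value attained by: walk 2->3->4->3->1.
Answer: (M^⊗4)[2][1] = -23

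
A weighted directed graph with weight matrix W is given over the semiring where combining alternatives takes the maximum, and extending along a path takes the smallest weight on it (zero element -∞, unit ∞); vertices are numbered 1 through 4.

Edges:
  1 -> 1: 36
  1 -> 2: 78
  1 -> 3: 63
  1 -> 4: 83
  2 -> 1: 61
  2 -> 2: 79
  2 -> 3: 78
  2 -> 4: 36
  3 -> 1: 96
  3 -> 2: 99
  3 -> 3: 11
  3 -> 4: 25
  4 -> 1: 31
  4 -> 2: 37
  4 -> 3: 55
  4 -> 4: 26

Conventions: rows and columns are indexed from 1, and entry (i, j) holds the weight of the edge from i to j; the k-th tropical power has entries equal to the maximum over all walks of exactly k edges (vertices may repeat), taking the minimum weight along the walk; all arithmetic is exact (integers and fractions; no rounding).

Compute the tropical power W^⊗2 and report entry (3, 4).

W^⊗2:
  [63, 78, 78, 36]
  [78, 79, 78, 61]
  [61, 79, 78, 83]
  [55, 55, 37, 36]
Key observation: the optimum is the walk 3->1->4, with weight 96 min 83 = 83.
Optimal value attained by: walk 3->1->4.
Answer: (W^⊗2)[3][4] = 83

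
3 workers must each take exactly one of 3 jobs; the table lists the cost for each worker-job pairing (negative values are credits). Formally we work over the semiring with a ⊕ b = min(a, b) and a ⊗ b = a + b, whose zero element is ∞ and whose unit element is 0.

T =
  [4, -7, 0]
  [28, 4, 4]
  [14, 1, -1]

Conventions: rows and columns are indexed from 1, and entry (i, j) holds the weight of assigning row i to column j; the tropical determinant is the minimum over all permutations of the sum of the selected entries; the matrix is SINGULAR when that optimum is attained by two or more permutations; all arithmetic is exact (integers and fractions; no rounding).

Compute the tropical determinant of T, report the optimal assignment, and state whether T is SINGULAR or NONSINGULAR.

σ = (1, 2, 3): 4 + 4 + (-1) = 7
σ = (1, 3, 2): 4 + 4 + 1 = 9
σ = (2, 1, 3): (-7) + 28 + (-1) = 20
σ = (2, 3, 1): (-7) + 4 + 14 = 11
σ = (3, 1, 2): 0 + 28 + 1 = 29
σ = (3, 2, 1): 0 + 4 + 14 = 18
Optimal value attained by: σ = (1, 2, 3).
Answer: det⊕(T) = 7; verdict: NONSINGULAR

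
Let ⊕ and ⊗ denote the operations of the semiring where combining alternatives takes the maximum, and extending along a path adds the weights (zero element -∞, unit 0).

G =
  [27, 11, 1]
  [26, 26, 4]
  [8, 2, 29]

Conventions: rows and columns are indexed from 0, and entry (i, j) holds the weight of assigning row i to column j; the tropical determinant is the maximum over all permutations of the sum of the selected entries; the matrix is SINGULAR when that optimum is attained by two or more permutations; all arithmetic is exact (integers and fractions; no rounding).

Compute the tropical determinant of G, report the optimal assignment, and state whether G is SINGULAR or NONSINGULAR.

σ = (0, 1, 2): 27 + 26 + 29 = 82
σ = (0, 2, 1): 27 + 4 + 2 = 33
σ = (1, 0, 2): 11 + 26 + 29 = 66
σ = (1, 2, 0): 11 + 4 + 8 = 23
σ = (2, 0, 1): 1 + 26 + 2 = 29
σ = (2, 1, 0): 1 + 26 + 8 = 35
Optimal value attained by: σ = (0, 1, 2).
Answer: det⊕(G) = 82; verdict: NONSINGULAR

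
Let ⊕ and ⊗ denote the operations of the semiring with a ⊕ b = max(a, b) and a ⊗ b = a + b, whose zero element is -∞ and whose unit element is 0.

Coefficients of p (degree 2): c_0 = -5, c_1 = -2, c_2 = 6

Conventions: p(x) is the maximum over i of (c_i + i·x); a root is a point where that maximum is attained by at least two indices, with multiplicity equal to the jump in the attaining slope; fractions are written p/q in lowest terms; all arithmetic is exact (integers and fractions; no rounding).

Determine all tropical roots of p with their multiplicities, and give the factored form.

hull edge (i=0, c=-5) to (i=2, c=6): slope 11/2, span 2
Factored form: p(x) = 6 ⊗ (x ⊕ (-11/2)) ⊗ (x ⊕ (-11/2))
Answer: roots = -11/2 (mult 2)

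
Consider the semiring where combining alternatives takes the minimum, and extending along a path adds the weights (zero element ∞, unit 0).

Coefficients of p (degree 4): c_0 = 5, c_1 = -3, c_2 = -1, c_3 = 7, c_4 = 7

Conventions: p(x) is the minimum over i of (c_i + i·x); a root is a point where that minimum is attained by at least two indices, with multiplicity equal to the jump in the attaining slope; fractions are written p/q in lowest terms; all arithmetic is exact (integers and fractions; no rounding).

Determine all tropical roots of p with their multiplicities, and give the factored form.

hull edge (i=0, c=5) to (i=1, c=-3): slope -8, span 1
hull edge (i=1, c=-3) to (i=2, c=-1): slope 2, span 1
hull edge (i=2, c=-1) to (i=4, c=7): slope 4, span 2
Factored form: p(x) = 7 ⊗ (x ⊕ (-4)) ⊗ (x ⊕ (-4)) ⊗ (x ⊕ (-2)) ⊗ (x ⊕ 8)
Answer: roots = -4 (mult 2), -2 (mult 1), 8 (mult 1)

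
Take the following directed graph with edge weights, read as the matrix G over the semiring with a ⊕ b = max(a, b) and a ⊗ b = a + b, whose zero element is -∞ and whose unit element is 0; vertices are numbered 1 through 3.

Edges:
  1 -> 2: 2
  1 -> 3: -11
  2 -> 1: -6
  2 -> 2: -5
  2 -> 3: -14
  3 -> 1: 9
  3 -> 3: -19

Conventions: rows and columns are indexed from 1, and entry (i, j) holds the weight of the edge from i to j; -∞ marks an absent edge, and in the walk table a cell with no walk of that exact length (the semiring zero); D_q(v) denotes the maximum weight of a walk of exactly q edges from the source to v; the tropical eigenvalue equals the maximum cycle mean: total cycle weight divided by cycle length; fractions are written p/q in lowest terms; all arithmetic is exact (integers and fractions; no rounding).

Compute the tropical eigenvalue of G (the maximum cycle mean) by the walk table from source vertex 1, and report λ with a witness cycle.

q=0: [0, -∞, -∞]
q=1: [-∞, 2, -11]
q=2: [-2, -3, -12]
q=3: [-3, 0, -13]
Optimal cycle mean attained by: cycle 1->2->3->1, total 2 + (-14) + 9, length 3.
Answer: λ = -1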